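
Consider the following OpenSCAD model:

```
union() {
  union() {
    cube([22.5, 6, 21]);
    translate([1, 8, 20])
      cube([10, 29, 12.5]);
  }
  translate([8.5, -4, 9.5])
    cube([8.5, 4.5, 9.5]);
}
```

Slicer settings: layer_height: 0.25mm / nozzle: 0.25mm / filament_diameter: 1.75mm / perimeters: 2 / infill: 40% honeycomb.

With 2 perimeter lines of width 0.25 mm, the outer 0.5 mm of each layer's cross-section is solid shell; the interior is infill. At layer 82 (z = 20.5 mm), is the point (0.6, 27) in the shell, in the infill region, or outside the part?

outside

At z = 20.5 mm: the 22.5×6 cube contributes its full rectangle; the 10×29 cube at (1, 8) contributes its full rectangle; Combining (union): the 2 present regions are separate (no shared area or edge), so areas and boundary lengths simply add and each stays a separate island — 2 connected regions; the cube at (8.5, -4) does not reach this height (z outside [9.5, 19]); Taking the union: only the result so far is present, so the union is just that shape — 2 connected regions. Overall, the cross-section has 2 separate islands. The nearest boundary edge runs (1.00, 8.00)→(1.00, 37.00); distance from the point to it = 0.40 mm. The point is not inside any of the regions above, so it lies outside the cross-section (0.40 mm from the nearest boundary).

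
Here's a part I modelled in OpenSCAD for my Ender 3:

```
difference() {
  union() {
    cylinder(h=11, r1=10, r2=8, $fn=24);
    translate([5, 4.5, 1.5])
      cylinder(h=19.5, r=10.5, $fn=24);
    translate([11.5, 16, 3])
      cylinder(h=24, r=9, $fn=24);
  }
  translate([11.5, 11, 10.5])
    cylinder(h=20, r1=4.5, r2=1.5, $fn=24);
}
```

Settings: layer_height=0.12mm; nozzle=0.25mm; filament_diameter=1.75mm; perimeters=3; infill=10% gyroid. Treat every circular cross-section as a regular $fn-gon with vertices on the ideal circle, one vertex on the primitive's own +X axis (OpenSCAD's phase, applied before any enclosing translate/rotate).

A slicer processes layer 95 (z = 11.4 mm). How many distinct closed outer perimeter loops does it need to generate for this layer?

At z = 11.4 mm: the cone does not reach this height (z outside [0, 11]); the r=10.5 cylinder at (5, 4.5) gives a regular 24-gon of circumradius 10.5 (constant along its height); the cylinder at (11.5, 16): section is a regular 24-gon, circumradius r=9; Taking the union: the regions partially overlap (shared area 60.31 mm²), so overlapping operands fuse into one piece — 1 connected region; the cone at (11.5, 11) (r1=4.5→r2=1.5) has section circumradius 4.365 here — a regular 24-gon; After the difference (first − rest): starting from the result so far, the cone at (11.5, 11) lies wholly inside it (removes its full 59.18 mm² and its 27.35 mm outline becomes a hole wall) — 1 connected region with 1 hole. The result has 1 disconnected region.

1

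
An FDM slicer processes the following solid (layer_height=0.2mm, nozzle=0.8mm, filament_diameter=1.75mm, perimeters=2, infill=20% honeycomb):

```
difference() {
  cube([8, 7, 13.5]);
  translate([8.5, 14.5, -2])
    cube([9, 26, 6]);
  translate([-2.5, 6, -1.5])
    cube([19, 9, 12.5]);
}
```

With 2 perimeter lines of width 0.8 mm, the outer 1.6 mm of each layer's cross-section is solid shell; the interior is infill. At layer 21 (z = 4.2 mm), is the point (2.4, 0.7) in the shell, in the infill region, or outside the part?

At z = 4.2 mm: the cube is present — its section is the full 8×7 rectangle; the cube at (8.5, 14.5) does not reach this height (z outside [-2, 4]); the cube at (-2.5, 6) is present — its section is the full 19×9 rectangle; Taking the first minus the rest: starting from the 8×7 cube, the 19×9 cube at (-2.5, 6) partially overlaps it — only the 8.00 mm² overlap (of its 171.00 mm²) is removed, clipping the outline — 1 connected region. Overall, the cross-section is a single solid region. The nearest boundary edge runs (8.00, 0.00)→(0.00, 0.00); distance from the point to it = 0.70 mm. The point is inside the cross-section, 0.70 mm from the nearest boundary — within the 1.6 mm shell band (2 × 0.8).

shell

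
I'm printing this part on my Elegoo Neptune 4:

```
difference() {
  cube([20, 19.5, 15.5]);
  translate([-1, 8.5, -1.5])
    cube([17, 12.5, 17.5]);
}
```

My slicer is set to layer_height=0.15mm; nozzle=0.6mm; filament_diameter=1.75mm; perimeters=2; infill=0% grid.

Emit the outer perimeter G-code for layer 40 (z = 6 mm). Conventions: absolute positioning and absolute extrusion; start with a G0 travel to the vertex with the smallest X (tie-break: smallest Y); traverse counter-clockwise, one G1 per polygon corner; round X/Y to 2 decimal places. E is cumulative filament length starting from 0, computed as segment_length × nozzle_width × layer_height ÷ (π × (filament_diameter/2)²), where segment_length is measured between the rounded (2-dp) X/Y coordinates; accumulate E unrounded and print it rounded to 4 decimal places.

G0 X0.00 Y0.00 Z6.00
G1 X20.00 Y0.00 E0.7484
G1 X20.00 Y19.50 E1.4780
G1 X16.00 Y19.50 E1.6277
G1 X16.00 Y8.50 E2.0393
G1 X0.00 Y8.50 E2.6379
G1 X0.00 Y0.00 E2.9560

At z = 6 mm: the cube (footprint 20×19.5) is included at this height; the cube at (-1, 8.5) (footprint 17×12.5) is included at this height; Subtracting the remaining from the first: starting from the 20×19.5 cube, the 17×12.5 cube at (-1, 8.5) partially overlaps it — only the 176.00 mm² overlap (of its 212.50 mm²) is removed, clipping the outline — 1 connected region. The outline is a single polygon with 6 vertices. Extrusion per mm of travel: 0.6 × 0.15 / (π × 0.875²) = 0.037418. Accumulating E over each segment gives final E = 2.9560.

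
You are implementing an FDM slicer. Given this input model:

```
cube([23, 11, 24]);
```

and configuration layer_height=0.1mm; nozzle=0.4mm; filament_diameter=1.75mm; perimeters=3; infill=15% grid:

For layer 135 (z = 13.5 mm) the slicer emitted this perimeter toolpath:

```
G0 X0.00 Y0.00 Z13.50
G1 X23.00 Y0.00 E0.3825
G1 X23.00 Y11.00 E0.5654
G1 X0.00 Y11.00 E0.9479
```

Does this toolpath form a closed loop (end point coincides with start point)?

Start point (G0): (0.00, 0.00). End point (last G1): the path does not return to the start — open.

no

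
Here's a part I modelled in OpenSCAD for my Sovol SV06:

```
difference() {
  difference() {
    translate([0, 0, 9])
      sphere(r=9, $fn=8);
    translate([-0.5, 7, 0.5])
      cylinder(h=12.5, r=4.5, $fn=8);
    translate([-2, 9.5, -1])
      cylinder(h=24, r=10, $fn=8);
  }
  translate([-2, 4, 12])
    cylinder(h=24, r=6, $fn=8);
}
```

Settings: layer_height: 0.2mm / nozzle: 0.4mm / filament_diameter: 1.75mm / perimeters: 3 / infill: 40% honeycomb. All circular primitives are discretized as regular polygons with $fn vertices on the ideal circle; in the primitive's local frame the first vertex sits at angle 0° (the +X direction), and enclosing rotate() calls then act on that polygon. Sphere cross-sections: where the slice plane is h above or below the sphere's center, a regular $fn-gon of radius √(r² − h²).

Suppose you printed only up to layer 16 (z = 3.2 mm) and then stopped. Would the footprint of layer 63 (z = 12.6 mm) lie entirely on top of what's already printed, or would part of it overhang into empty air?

Compare the two slices. At z = 3.2: the sphere: section is a regular 8-gon, circumradius = √(r²−h²) = √(9²−5.8²) = 6.882 (area = (8/2)·6.882²·sin(360°/8) = 133.95 mm²); the r=4.5 cylinder at (-0.5, 7) contributes a regular 8-gon of circumradius 4.5 (area = (8/2)·4.500²·sin(360°/8) = 57.28 mm²); the cylinder at (-2, 9.5): section is a regular 8-gon, circumradius r=10 (area = (8/2)·10.000²·sin(360°/8) = 282.84 mm²); Subtracting the remaining from the first: starting from the r=9 sphere (133.95 mm²), the r=4.5 cylinder at (-0.5, 7) partially overlaps it — only the 20.49 mm² overlap (of its 57.28 mm²) is removed, clipping the outline; the r=10 cylinder at (-2, 9.5) partially overlaps it — only the 34.02 mm² overlap (of its 282.84 mm²) is removed, clipping the outline — area = 79.45 mm²; the cylinder at (-2, 4) is absent (z outside [12, 36]); Subtracting the remaining from the first: none of the subtracted shapes is present at this height, so that combined region is unchanged — area = 79.45 mm². At z = 12.6: the r=9 sphere slices to a regular 8-gon of circumradius 8.249 (√(r²−h²) with h=3.6 from center) (area = (8/2)·8.249²·sin(360°/8) = 192.45 mm²); the cylinder at (-0.5, 7): section is a regular 8-gon, circumradius r=4.5 (area = (8/2)·4.500²·sin(360°/8) = 57.28 mm²); the r=10 cylinder at (-2, 9.5) gives a regular 8-gon of circumradius 10 (constant along its height) (area = (8/2)·10.000²·sin(360°/8) = 282.84 mm²); After the difference (first − rest): starting from the r=9 sphere (192.45 mm²), the r=4.5 cylinder at (-0.5, 7) partially overlaps it — only the 31.53 mm² overlap (of its 57.28 mm²) is removed, clipping the outline; the r=10 cylinder at (-2, 9.5) partially overlaps it — only the 44.34 mm² overlap (of its 282.84 mm²) is removed, clipping the outline — area = 116.58 mm²; the r=6 cylinder at (-2, 4) gives a regular 8-gon of circumradius 6 (constant along its height) (area = (8/2)·6.000²·sin(360°/8) = 101.82 mm²); After the difference (first − rest): starting from that combined region (116.58 mm²), the r=6 cylinder at (-2, 4) partially overlaps it — only the 13.85 mm² overlap (of its 101.82 mm²) is removed, clipping the outline — area = 102.72 mm². Checking containment: at z = 12.6 the cross-section extends beyond the z = 3.2 cross-section by about 36.88 mm².

part overhangs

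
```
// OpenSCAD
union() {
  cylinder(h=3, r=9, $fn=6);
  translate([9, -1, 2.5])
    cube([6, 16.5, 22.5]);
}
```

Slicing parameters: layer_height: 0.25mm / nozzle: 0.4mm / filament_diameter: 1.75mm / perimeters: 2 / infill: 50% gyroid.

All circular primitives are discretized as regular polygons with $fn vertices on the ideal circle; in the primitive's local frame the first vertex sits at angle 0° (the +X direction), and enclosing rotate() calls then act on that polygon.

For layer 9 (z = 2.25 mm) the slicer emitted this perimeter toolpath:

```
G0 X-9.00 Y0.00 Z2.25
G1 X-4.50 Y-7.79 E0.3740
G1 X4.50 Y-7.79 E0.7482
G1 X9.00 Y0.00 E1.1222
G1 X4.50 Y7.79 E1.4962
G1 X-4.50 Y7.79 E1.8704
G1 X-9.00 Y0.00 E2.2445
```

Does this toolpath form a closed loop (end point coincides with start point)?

Start point (G0): (-9.00, 0.00). End point (last G1): the path returns to the start — closed.

yes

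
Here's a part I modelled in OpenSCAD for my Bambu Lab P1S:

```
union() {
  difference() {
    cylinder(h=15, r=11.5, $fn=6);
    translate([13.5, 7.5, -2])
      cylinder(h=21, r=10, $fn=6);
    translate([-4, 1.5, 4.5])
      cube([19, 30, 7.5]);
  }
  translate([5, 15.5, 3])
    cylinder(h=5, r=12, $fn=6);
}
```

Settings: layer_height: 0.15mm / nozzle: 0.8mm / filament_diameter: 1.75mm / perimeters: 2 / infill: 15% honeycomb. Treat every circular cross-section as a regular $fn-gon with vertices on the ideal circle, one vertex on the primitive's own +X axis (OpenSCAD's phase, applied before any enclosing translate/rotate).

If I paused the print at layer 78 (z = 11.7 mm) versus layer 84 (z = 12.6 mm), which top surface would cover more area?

Layer 78 (z = 11.7): the r=11.5 cylinder contributes a regular 6-gon of circumradius 11.5 (area = (6/2)·11.500²·sin(360°/6) = 343.60 mm²); the cylinder at (13.5, 7.5): section is a regular 6-gon, circumradius r=10 (area = (6/2)·10.000²·sin(360°/6) = 259.81 mm²); the 19×30 cube at (-4, 1.5) contributes its full rectangle (area 570.00 mm²); After the difference (first − rest): starting from the r=11.5 cylinder (343.60 mm²), the r=10 cylinder at (13.5, 7.5) partially overlaps it — only the 36.54 mm² overlap (of its 259.81 mm²) is removed, clipping the outline; the 19×30 cube at (-4, 1.5) partially overlaps it — only the 75.58 mm² overlap (of its 570.00 mm²) is removed, clipping the outline — area = 231.47 mm²; the cylinder at (5, 15.5) is not intersected at this z (z outside [3, 8]); Merging all regions: only the result so far is present, so the union is just that shape — area = 231.47 mm². So its area = 231.47 mm². Layer 84 (z = 12.6): the r=11.5 cylinder gives a regular 6-gon of circumradius 11.5 (constant along its height) (area = (6/2)·11.500²·sin(360°/6) = 343.60 mm²); the r=10 cylinder at (13.5, 7.5) contributes a regular 6-gon of circumradius 10 (area = (6/2)·10.000²·sin(360°/6) = 259.81 mm²); the cube at (-4, 1.5) does not reach this height (z outside [4.5, 12]); After the difference (first − rest): starting from the r=11.5 cylinder (343.60 mm²), the r=10 cylinder at (13.5, 7.5) partially overlaps it — only the 36.54 mm² overlap (of its 259.81 mm²) is removed, clipping the outline — area = 307.06 mm²; the cylinder at (5, 15.5) is not intersected at this z (z outside [3, 8]); Taking the union: only that combined region is present, so the union is just that shape — area = 307.06 mm². So its area = 307.06 mm². Layer 84 is larger (307.06 vs 231.47 mm²).

layer 84 (z = 12.6 mm)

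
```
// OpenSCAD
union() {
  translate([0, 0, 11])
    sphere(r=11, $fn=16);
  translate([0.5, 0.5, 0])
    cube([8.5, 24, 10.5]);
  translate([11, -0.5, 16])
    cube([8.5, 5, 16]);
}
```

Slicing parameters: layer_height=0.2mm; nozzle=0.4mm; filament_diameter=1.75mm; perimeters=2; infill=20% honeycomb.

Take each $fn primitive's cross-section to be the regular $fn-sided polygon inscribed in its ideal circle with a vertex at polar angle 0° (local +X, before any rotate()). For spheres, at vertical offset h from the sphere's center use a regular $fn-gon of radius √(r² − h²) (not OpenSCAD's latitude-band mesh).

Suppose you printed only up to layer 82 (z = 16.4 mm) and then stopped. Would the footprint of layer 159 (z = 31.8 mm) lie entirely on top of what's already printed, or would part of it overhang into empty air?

Compare the two slices. At z = 16.4: the r=11 sphere contributes a regular 16-gon of circumradius √(11²−5.4²) = 9.583 (area = (16/2)·9.583²·sin(360°/16) = 281.17 mm²); the cube at (0.5, 0.5) is absent (z outside [0, 10.5]); the cube at (11, -0.5) is present — its section is the full 8.5×5 rectangle (area 42.50 mm²); Taking the union: the 2 present regions are separate (no shared area or edge), so areas and boundary lengths simply add and each stays a separate island — area = 323.67 mm². At z = 31.8: the sphere is not intersected at this z (|z−center|=20.800 > r=11); the cube at (0.5, 0.5) is not intersected at this z (z outside [0, 10.5]); the 8.5×5 cube at (11, -0.5) contributes its full rectangle (area 42.50 mm²); Taking the union: only the 8.5×5 cube at (11, -0.5) is present, so the union is just that shape — area = 42.50 mm². Checking containment: the cross-section at z = 31.8 is a subset of the cross-section at z = 16.4.

entirely on top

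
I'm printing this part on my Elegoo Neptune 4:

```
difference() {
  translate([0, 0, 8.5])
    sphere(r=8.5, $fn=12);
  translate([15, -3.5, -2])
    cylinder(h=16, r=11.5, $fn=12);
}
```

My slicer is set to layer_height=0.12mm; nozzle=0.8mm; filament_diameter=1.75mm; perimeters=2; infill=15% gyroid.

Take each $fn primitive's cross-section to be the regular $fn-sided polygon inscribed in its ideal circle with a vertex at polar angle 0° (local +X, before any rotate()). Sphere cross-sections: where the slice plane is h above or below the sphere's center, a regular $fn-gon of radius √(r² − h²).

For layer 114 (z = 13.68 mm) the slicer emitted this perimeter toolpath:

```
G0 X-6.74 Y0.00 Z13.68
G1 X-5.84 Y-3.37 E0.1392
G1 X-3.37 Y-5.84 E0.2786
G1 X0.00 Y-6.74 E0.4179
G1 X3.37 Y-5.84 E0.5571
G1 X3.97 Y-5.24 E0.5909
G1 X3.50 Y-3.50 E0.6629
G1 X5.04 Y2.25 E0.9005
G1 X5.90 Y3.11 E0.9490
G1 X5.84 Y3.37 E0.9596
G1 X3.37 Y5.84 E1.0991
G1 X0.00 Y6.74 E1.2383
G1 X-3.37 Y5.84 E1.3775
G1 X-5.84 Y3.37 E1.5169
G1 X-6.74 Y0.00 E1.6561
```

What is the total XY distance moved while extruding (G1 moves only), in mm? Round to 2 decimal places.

Sum the Euclidean lengths of each G1 segment: total = 41.49 mm.

41.49 mm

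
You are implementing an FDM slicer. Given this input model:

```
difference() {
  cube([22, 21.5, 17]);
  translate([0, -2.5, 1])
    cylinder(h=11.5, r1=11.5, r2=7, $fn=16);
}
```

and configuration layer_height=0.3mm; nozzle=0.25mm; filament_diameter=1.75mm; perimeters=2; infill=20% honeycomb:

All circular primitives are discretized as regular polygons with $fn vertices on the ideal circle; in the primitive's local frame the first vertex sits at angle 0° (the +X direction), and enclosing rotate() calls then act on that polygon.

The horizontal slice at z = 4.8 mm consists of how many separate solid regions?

At z = 4.8 mm: the 22×21.5 cube contributes its full rectangle; the cone at (0, -2.5) contributes a regular 16-gon of circumradius 10.013 (interpolated between r1=11.5 and r2=7 at t=0.330); Taking the first minus the rest: starting from the 22×21.5 cube, the cone at (0, -2.5) partially overlaps it — only the 52.33 mm² overlap (of its 306.95 mm²) is removed, clipping the outline — 1 connected region. The result has 1 disconnected region.

1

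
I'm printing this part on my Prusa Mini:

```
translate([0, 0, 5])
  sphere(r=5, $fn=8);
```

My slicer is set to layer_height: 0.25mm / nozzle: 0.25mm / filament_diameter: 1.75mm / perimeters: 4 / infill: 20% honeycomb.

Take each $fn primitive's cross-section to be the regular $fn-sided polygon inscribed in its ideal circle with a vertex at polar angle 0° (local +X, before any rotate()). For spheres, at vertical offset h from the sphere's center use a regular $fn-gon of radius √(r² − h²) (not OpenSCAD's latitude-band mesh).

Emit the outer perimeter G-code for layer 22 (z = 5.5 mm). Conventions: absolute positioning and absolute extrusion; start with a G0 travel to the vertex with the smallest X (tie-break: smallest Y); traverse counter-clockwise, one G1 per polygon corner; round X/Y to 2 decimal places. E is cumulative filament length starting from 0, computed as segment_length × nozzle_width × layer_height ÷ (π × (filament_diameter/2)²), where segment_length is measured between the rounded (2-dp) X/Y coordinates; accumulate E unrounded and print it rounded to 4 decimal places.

G0 X-4.97 Y0.00 Z5.50
G1 X-3.52 Y-3.52 E0.0989
G1 X0.00 Y-4.97 E0.1978
G1 X3.52 Y-3.52 E0.2968
G1 X4.97 Y0.00 E0.3957
G1 X3.52 Y3.52 E0.4946
G1 X0.00 Y4.97 E0.5935
G1 X-3.52 Y3.52 E0.6925
G1 X-4.97 Y0.00 E0.7914

At z = 5.5 mm: the r=5 sphere contributes a regular 8-gon of circumradius √(5²−0.5²) = 4.975. The outline is a single polygon with 8 vertices. Extrusion per mm of travel: 0.25 × 0.25 / (π × 0.875²) = 0.025984. Accumulating E over each segment gives final E = 0.7914.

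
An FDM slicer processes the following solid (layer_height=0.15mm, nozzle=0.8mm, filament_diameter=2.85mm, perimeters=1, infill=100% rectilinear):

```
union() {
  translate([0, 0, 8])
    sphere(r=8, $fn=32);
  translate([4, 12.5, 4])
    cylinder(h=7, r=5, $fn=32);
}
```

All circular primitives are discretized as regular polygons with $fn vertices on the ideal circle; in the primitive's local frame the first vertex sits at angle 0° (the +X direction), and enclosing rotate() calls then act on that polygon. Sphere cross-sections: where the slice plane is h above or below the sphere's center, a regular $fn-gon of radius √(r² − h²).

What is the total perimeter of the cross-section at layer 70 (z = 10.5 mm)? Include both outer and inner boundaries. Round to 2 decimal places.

79.04 mm

At z = 10.5 mm: the r=8 sphere slices to a regular 32-gon of circumradius 7.599 (√(r²−h²) with h=2.5 from center) (perimeter = 2·32·7.599·sin(180°/32) = 47.67 mm); the r=5 cylinder at (4, 12.5) contributes a regular 32-gon of circumradius 5 (perimeter = 2·32·5.000·sin(180°/32) = 31.37 mm); Taking the union: the 2 present regions are separate (no shared area or edge), so areas and boundary lengths simply add and each stays a separate island — boundary = 79.04 mm. Overall, the cross-section has 2 separate islands. Total boundary length (outer) = 79.04 mm.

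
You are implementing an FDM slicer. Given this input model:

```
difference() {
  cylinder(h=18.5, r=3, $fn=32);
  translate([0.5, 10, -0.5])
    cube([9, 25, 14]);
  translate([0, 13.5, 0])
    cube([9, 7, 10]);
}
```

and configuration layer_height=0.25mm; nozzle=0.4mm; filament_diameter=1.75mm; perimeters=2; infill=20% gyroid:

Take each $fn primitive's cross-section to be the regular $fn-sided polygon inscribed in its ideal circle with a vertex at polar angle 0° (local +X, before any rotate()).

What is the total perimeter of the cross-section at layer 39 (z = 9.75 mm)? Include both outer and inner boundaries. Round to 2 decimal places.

At z = 9.75 mm: the cylinder: section is a regular 32-gon, circumradius r=3 (perimeter = 2·32·3.000·sin(180°/32) = 18.82 mm); the cube at (0.5, 10) (footprint 9×25) is included at this height (perimeter 68.00 mm); the 9×7 cube at (0, 13.5) contributes its full rectangle (perimeter 32.00 mm); After the difference (first − rest): starting from the r=3 cylinder, the 9×25 cube at (0.5, 10) misses the remaining region (no effect); the 9×7 cube at (0, 13.5) misses the remaining region (no effect) — boundary = 18.82 mm. Overall, the cross-section is a single solid region. Total boundary length (outer) = 18.82 mm.

18.82 mm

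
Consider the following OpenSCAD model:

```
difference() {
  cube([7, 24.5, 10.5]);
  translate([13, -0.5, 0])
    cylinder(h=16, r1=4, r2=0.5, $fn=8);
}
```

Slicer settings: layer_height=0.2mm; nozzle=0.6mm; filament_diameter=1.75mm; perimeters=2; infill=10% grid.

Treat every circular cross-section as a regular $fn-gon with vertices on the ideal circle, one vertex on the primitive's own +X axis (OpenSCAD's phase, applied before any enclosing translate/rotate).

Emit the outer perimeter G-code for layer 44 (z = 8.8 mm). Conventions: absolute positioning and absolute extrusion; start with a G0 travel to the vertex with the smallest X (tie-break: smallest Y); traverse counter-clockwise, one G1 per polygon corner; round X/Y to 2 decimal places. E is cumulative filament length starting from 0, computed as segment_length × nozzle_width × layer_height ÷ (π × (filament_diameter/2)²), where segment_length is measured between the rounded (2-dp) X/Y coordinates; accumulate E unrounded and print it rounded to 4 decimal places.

At z = 8.8 mm: the 7×24.5 cube contributes its full rectangle; the cone at (13, -0.5) (r1=4→r2=0.5) has section circumradius 2.075 here — a regular 8-gon; After the difference (first − rest): starting from the 7×24.5 cube, the cone at (13, -0.5) misses the remaining region (no effect) — 1 connected region. The outline is a single polygon with 4 vertices. Extrusion per mm of travel: 0.6 × 0.2 / (π × 0.875²) = 0.049890. Accumulating E over each segment gives final E = 3.1431.

G0 X0.00 Y0.00 Z8.80
G1 X7.00 Y0.00 E0.3492
G1 X7.00 Y24.50 E1.5715
G1 X0.00 Y24.50 E1.9208
G1 X0.00 Y0.00 E3.1431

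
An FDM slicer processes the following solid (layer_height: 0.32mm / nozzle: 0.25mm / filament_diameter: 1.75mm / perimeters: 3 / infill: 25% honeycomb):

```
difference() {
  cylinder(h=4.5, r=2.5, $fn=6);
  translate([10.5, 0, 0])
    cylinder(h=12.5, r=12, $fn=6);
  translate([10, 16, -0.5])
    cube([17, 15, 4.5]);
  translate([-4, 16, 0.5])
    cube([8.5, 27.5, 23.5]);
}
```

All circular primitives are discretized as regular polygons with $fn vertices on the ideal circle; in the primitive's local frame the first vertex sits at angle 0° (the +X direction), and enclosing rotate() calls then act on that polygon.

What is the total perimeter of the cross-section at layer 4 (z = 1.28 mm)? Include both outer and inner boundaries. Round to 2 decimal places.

At z = 1.28 mm: the r=2.5 cylinder gives a regular 6-gon of circumradius 2.5 (constant along its height) (perimeter = 2·6·2.500·sin(180°/6) = 15.00 mm); the cylinder at (10.5, 0): section is a regular 6-gon, circumradius r=12 (perimeter = 2·6·12.000·sin(180°/6) = 72.00 mm); the cube at (10, 16) is present — its section is the full 17×15 rectangle (perimeter 64.00 mm); the 8.5×27.5 cube at (-4, 16) contributes its full rectangle (perimeter 72.00 mm); Taking the first minus the rest: starting from the r=2.5 cylinder, the r=12 cylinder at (10.5, 0) partially overlaps it — only the 11.91 mm² overlap (of its 374.12 mm²) is removed, clipping the outline; the 17×15 cube at (10, 16) misses the remaining region (no effect); the 8.5×27.5 cube at (-4, 16) misses the remaining region (no effect) — boundary = 12.00 mm. Overall, the cross-section is a single solid region. Total boundary length (outer) = 12.00 mm.

12.00 mm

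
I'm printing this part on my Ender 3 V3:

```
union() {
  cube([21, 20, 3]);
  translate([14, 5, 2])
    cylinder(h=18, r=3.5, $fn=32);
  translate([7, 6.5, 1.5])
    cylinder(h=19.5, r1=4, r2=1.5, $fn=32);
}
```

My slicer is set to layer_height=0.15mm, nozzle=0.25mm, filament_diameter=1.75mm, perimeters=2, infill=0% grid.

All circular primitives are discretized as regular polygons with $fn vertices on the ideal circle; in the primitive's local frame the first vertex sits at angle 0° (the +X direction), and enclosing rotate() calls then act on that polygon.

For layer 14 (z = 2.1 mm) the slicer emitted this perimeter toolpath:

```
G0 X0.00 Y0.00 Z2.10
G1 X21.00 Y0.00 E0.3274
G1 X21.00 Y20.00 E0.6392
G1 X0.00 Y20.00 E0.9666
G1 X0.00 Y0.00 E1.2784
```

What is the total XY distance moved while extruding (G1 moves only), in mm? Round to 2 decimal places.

Sum the Euclidean lengths of each G1 segment: total = 82.00 mm.

82.00 mm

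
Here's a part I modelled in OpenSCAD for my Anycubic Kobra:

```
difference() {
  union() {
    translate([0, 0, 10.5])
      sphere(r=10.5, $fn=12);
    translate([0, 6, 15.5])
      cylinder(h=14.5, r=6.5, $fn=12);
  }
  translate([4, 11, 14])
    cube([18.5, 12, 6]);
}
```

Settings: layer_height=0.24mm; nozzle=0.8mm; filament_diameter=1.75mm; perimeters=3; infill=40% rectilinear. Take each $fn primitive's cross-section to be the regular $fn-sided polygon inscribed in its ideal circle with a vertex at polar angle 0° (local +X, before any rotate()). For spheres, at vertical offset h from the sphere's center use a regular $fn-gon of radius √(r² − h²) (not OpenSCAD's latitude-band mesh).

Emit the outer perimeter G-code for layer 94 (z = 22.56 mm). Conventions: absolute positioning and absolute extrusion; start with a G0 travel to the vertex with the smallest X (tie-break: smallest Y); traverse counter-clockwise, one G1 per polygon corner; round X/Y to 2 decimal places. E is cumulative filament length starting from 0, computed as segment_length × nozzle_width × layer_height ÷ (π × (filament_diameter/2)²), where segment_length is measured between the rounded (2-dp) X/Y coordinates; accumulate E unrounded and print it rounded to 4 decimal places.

G0 X-6.50 Y6.00 Z22.56
G1 X-5.63 Y2.75 E0.2686
G1 X-3.25 Y0.37 E0.5372
G1 X0.00 Y-0.50 E0.8058
G1 X3.25 Y0.37 E1.0744
G1 X5.63 Y2.75 E1.3430
G1 X6.50 Y6.00 E1.6116
G1 X5.63 Y9.25 E1.8802
G1 X3.25 Y11.63 E2.1488
G1 X0.00 Y12.50 E2.4174
G1 X-3.25 Y11.63 E2.6860
G1 X-5.63 Y9.25 E2.9546
G1 X-6.50 Y6.00 E3.2232

At z = 22.56 mm: the sphere is not intersected at this z (|z−center|=12.060 > r=10.5); the r=6.5 cylinder at (0, 6) gives a regular 12-gon of circumradius 6.5 (constant along its height); Taking the union: only the r=6.5 cylinder at (0, 6) is present, so the union is just that shape — 1 connected region; the cube at (4, 11) does not reach this height (z outside [14, 20]); After the difference (first − rest): none of the subtracted shapes is present at this height, so that combined region is unchanged — 1 connected region. The outline is a single polygon with 12 vertices. Extrusion per mm of travel: 0.8 × 0.24 / (π × 0.875²) = 0.079824. Accumulating E over each segment gives final E = 3.2232.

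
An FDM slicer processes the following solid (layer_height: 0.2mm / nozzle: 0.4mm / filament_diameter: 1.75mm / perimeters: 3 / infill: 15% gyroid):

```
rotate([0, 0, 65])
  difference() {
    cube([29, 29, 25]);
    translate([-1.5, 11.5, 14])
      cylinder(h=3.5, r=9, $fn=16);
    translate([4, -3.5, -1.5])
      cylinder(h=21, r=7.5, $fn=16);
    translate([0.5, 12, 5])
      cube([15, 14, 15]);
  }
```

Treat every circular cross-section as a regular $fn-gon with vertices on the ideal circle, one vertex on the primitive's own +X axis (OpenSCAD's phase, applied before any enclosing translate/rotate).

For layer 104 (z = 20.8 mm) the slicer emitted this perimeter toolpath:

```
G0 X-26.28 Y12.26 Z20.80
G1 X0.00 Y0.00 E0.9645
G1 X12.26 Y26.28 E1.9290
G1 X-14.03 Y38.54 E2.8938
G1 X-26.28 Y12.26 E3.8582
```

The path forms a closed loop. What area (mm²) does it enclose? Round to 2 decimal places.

841.02 mm²

Apply the shoelace formula to the sequence of (X, Y) vertices; enclosed area = 841.02 mm².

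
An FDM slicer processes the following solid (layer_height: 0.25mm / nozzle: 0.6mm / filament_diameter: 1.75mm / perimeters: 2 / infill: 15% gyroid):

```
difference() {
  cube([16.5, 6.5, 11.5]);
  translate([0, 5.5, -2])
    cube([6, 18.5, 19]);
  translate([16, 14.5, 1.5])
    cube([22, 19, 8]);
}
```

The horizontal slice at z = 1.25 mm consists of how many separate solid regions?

At z = 1.25 mm: the 16.5×6.5 cube contributes its full rectangle; the cube at (0, 5.5) (footprint 6×18.5) is included at this height; the cube at (16, 14.5) is not intersected at this z (z outside [1.5, 9.5]); Subtracting the remaining from the first: starting from the 16.5×6.5 cube, the 6×18.5 cube at (0, 5.5) partially overlaps it — only the 6.00 mm² overlap (of its 111.00 mm²) is removed, clipping the outline — 1 connected region. The result has 1 disconnected region.

1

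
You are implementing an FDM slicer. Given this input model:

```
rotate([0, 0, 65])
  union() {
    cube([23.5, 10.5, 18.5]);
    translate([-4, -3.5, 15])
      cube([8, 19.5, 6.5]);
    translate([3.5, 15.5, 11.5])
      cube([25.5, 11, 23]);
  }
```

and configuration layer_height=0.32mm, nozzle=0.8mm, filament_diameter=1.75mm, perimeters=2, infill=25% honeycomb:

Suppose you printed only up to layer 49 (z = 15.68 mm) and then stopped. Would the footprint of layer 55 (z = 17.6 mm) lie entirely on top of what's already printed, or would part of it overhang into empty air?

Compare the two slices. At z = 15.68: the cube (footprint 23.5×10.5) is included at this height (area 246.75 mm²); the cube at (-4, -3.5) (footprint 8×19.5) is included at this height (area 156.00 mm²); the cube at (3.5, 15.5) (footprint 25.5×11) is included at this height (area 280.50 mm²); Merging all regions: the regions partially overlap — summed areas 683.25 mm² minus the doubly-counted overlap 42.25 mm² gives 641.00 mm² — area = 641.00 mm²; (whole slice rotated 65° about Z — lengths, areas and connectivity unchanged). At z = 17.6: the 23.5×10.5 cube contributes its full rectangle (area 246.75 mm²); the cube at (-4, -3.5) is present — its section is the full 8×19.5 rectangle (area 156.00 mm²); the 25.5×11 cube at (3.5, 15.5) contributes its full rectangle (area 280.50 mm²); Taking the union: the regions partially overlap — summed areas 683.25 mm² minus the doubly-counted overlap 42.25 mm² gives 641.00 mm² — area = 641.00 mm²; (whole slice rotated 65° about Z — lengths, areas and connectivity unchanged). Checking containment: the cross-section at z = 17.6 is a subset of the cross-section at z = 15.68.

entirely on top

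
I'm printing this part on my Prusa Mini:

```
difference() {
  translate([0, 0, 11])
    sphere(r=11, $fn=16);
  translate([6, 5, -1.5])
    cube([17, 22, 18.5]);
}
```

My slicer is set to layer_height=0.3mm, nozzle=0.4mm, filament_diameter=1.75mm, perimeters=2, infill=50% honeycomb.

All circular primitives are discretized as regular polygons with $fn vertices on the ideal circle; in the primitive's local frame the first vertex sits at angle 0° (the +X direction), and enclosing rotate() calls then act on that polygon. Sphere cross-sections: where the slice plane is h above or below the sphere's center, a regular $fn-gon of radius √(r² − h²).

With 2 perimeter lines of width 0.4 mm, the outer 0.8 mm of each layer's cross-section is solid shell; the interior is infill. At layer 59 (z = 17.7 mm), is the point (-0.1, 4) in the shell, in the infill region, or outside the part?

At z = 17.7 mm: the r=11 sphere contributes a regular 16-gon of circumradius √(11²−6.7²) = 8.724; the cube at (6, 5) is absent (z outside [-1.5, 17]); After the difference (first − rest): none of the subtracted shapes is present at this height, so the r=11 sphere is unchanged — 1 connected region. Overall, the cross-section is a single solid region. The nearest boundary edge runs (0.00, 8.72)→(-3.34, 8.06); distance from the point to it = 4.61 mm. The point is inside the cross-section and 4.61 mm from the nearest boundary — more than the 0.8 mm shell width (2 × 0.4), so it's in the infill interior.

infill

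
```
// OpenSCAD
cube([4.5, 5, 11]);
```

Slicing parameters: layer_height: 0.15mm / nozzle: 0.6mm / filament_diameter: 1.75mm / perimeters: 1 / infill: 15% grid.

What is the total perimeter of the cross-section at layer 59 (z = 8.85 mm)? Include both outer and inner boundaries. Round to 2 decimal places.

At z = 8.85 mm: the 4.5×5 cube contributes its full rectangle (perimeter 19.00 mm). Overall, the cross-section is a single solid region. Total boundary length (outer) = 19.00 mm.

19.00 mm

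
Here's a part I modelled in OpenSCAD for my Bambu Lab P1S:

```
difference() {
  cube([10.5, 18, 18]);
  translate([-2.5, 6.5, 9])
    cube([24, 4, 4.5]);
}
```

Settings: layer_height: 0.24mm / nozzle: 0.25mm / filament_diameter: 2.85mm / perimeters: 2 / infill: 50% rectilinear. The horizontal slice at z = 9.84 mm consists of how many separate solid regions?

At z = 9.84 mm: the 10.5×18 cube contributes its full rectangle; the cube at (-2.5, 6.5) is present — its section is the full 24×4 rectangle; After the difference (first − rest): starting from the 10.5×18 cube, the 24×4 cube at (-2.5, 6.5) partially overlaps it — only the 42.00 mm² overlap (of its 96.00 mm²) is removed, clipping the outline — 2 connected regions. The result has 2 disconnected regions.

2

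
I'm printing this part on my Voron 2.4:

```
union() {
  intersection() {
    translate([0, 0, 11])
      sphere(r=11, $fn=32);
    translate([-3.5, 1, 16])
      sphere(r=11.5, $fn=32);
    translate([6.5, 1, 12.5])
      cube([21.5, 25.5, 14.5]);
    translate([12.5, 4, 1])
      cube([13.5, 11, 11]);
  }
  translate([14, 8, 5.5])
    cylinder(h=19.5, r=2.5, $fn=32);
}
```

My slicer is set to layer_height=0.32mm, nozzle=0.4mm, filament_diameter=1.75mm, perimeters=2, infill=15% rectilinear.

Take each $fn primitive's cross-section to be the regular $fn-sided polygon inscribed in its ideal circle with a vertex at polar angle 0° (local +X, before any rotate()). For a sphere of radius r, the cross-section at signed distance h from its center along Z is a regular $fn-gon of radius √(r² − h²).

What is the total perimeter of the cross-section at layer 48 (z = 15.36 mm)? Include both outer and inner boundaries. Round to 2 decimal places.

15.68 mm

At z = 15.36 mm: the r=11 sphere contributes a regular 32-gon of circumradius √(11²−4.36²) = 10.099 (perimeter = 2·32·10.099·sin(180°/32) = 63.35 mm); the r=11.5 sphere at (-3.5, 1) contributes a regular 32-gon of circumradius √(11.5²−0.64²) = 11.482 (perimeter = 2·32·11.482·sin(180°/32) = 72.03 mm); the cube at (6.5, 1) is present — its section is the full 21.5×25.5 rectangle (perimeter 94.00 mm); the cube at (12.5, 4) does not reach this height (z outside [1, 12]); Taking the intersection: at least one operand is absent at this height, so nothing remains; the r=2.5 cylinder at (14, 8) contributes a regular 32-gon of circumradius 2.5 (perimeter = 2·32·2.500·sin(180°/32) = 15.68 mm); Taking the union: only the r=2.5 cylinder at (14, 8) is present, so the union is just that shape — boundary = 15.68 mm. Overall, the cross-section is a single solid region. Total boundary length (outer) = 15.68 mm.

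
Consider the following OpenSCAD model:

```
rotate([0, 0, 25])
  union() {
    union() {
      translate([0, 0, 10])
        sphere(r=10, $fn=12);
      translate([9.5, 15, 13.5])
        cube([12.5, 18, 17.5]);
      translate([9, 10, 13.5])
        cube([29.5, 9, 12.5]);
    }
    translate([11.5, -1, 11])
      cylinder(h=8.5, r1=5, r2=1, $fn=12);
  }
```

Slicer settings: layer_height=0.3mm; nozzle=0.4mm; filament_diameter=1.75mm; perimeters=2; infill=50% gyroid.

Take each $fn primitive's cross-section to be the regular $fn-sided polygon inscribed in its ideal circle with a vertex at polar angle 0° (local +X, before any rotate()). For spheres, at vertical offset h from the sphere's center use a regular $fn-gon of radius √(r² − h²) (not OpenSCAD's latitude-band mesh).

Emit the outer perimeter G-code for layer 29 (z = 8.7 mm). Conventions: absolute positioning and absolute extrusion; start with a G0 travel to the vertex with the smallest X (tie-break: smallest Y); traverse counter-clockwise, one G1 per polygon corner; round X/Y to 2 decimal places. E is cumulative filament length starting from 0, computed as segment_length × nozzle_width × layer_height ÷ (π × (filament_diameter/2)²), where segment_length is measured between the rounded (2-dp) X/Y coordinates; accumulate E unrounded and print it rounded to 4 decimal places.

G0 X-9.88 Y0.86 Z8.70
G1 X-8.99 Y-4.19 E0.2558
G1 X-5.69 Y-8.12 E0.5119
G1 X-0.86 Y-9.88 E0.7683
G1 X4.19 Y-8.99 E1.0241
G1 X8.12 Y-5.69 E1.2802
G1 X9.88 Y-0.86 E1.5366
G1 X8.99 Y4.19 E1.7925
G1 X5.69 Y8.12 E2.0485
G1 X0.86 Y9.88 E2.3050
G1 X-4.19 Y8.99 E2.5608
G1 X-8.12 Y5.69 E2.8168
G1 X-9.88 Y0.86 E3.0733

At z = 8.7 mm: the r=10 sphere contributes a regular 12-gon of circumradius √(10²−1.3²) = 9.915; the cube at (9.5, 15) is not intersected at this z (z outside [13.5, 31]); the cube at (9, 10) does not reach this height (z outside [13.5, 26]); Merging all regions: only the r=10 sphere is present, so the union is just that shape — 1 connected region; the cone at (11.5, -1) is absent (z outside [11, 19.5]); Taking the union: only that combined region is present, so the union is just that shape — 1 connected region; (whole slice rotated 25° about Z — lengths, areas and connectivity unchanged). The outline is a single polygon with 12 vertices. Extrusion per mm of travel: 0.4 × 0.3 / (π × 0.875²) = 0.049890. Accumulating E over each segment gives final E = 3.0733.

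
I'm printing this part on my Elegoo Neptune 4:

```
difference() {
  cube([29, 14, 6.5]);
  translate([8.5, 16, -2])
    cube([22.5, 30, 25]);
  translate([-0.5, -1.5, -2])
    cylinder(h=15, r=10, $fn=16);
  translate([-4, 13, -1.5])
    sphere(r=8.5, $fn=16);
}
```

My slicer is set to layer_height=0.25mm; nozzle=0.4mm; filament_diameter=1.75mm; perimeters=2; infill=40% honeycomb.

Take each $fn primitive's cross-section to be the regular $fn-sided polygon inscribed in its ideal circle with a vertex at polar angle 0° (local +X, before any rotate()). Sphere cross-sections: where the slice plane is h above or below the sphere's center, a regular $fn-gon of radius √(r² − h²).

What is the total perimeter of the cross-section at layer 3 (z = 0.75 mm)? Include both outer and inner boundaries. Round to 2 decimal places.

76.56 mm

At z = 0.75 mm: the cube is present — its section is the full 29×14 rectangle (perimeter 86.00 mm); the 22.5×30 cube at (8.5, 16) contributes its full rectangle (perimeter 105.00 mm); the r=10 cylinder at (-0.5, -1.5) gives a regular 16-gon of circumradius 10 (constant along its height) (perimeter = 2·16·10.000·sin(180°/16) = 62.43 mm); the r=8.5 sphere at (-4, 13) slices to a regular 16-gon of circumradius 8.197 (√(r²−h²) with h=2.25 from center) (perimeter = 2·16·8.197·sin(180°/16) = 51.17 mm); Taking the first minus the rest: starting from the 29×14 cube, the 22.5×30 cube at (8.5, 16) misses the remaining region (no effect); the r=10 cylinder at (-0.5, -1.5) partially overlaps it — only the 57.54 mm² overlap (of its 306.15 mm²) is removed, clipping the outline; the r=8.5 sphere at (-4, 13) partially overlaps it — only the 21.39 mm² overlap (of its 205.69 mm²) is removed, clipping the outline — boundary = 76.56 mm. Overall, the cross-section is a single solid region. Total boundary length (outer) = 76.56 mm.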